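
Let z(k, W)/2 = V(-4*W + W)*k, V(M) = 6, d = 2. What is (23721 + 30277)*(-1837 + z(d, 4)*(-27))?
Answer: -134185030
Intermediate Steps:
z(k, W) = 12*k (z(k, W) = 2*(6*k) = 12*k)
(23721 + 30277)*(-1837 + z(d, 4)*(-27)) = (23721 + 30277)*(-1837 + (12*2)*(-27)) = 53998*(-1837 + 24*(-27)) = 53998*(-1837 - 648) = 53998*(-2485) = -134185030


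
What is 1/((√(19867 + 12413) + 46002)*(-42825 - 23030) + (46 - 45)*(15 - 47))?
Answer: -1514730871/4588749225861093782 + 65855*√8070/4588749225861093782 ≈ -3.2881e-10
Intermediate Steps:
1/((√(19867 + 12413) + 46002)*(-42825 - 23030) + (46 - 45)*(15 - 47)) = 1/((√32280 + 46002)*(-65855) + 1*(-32)) = 1/((2*√8070 + 46002)*(-65855) - 32) = 1/((46002 + 2*√8070)*(-65855) - 32) = 1/((-3029461710 - 131710*√8070) - 32) = 1/(-3029461742 - 131710*√8070)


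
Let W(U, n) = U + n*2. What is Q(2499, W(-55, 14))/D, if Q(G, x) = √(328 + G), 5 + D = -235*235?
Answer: -√2827/55230 ≈ -0.00096269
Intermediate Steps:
D = -55230 (D = -5 - 235*235 = -5 - 55225 = -55230)
W(U, n) = U + 2*n
Q(2499, W(-55, 14))/D = √(328 + 2499)/(-55230) = √2827*(-1/55230) = -√2827/55230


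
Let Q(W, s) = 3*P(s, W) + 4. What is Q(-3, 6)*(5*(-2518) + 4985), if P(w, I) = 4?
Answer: -121680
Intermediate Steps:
Q(W, s) = 16 (Q(W, s) = 3*4 + 4 = 12 + 4 = 16)
Q(-3, 6)*(5*(-2518) + 4985) = 16*(5*(-2518) + 4985) = 16*(-12590 + 4985) = 16*(-7605) = -121680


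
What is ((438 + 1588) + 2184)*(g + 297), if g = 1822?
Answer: 8920990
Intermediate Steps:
((438 + 1588) + 2184)*(g + 297) = ((438 + 1588) + 2184)*(1822 + 297) = (2026 + 2184)*2119 = 4210*2119 = 8920990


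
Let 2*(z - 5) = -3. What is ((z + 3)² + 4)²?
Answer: 34225/16 ≈ 2139.1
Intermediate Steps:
z = 7/2 (z = 5 + (½)*(-3) = 5 - 3/2 = 7/2 ≈ 3.5000)
((z + 3)² + 4)² = ((7/2 + 3)² + 4)² = ((13/2)² + 4)² = (169/4 + 4)² = (185/4)² = 34225/16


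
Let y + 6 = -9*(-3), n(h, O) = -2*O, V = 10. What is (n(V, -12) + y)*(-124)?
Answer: -5580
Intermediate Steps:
y = 21 (y = -6 - 9*(-3) = -6 + 27 = 21)
(n(V, -12) + y)*(-124) = (-2*(-12) + 21)*(-124) = (24 + 21)*(-124) = 45*(-124) = -5580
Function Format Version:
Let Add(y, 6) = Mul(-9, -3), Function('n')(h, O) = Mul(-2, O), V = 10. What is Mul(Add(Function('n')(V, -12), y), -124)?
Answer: -5580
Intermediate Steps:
y = 21 (y = Add(-6, Mul(-9, -3)) = Add(-6, 27) = 21)
Mul(Add(Function('n')(V, -12), y), -124) = Mul(Add(Mul(-2, -12), 21), -124) = Mul(Add(24, 21), -124) = Mul(45, -124) = -5580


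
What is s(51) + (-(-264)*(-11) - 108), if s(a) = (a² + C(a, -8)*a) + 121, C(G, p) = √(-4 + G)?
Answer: -290 + 51*√47 ≈ 59.638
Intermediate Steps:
s(a) = 121 + a² + a*√(-4 + a) (s(a) = (a² + √(-4 + a)*a) + 121 = (a² + a*√(-4 + a)) + 121 = 121 + a² + a*√(-4 + a))
s(51) + (-(-264)*(-11) - 108) = (121 + 51² + 51*√(-4 + 51)) + (-(-264)*(-11) - 108) = (121 + 2601 + 51*√47) + (-66*44 - 108) = (2722 + 51*√47) + (-2904 - 108) = (2722 + 51*√47) - 3012 = -290 + 51*√47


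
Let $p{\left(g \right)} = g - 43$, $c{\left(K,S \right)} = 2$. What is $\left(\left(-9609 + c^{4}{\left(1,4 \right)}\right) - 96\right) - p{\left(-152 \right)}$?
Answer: $-9494$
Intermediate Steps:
$p{\left(g \right)} = -43 + g$ ($p{\left(g \right)} = g - 43 = -43 + g$)
$\left(\left(-9609 + c^{4}{\left(1,4 \right)}\right) - 96\right) - p{\left(-152 \right)} = \left(\left(-9609 + 2^{4}\right) - 96\right) - \left(-43 - 152\right) = \left(\left(-9609 + 16\right) - 96\right) - -195 = \left(-9593 - 96\right) + 195 = -9689 + 195 = -9494$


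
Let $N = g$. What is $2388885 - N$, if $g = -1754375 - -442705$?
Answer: $3700555$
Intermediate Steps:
$g = -1311670$ ($g = -1754375 + 442705 = -1311670$)
$N = -1311670$
$2388885 - N = 2388885 - -1311670 = 2388885 + 1311670 = 3700555$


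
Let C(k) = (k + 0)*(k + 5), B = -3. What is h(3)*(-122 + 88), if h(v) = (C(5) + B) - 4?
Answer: -1462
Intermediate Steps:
C(k) = k*(5 + k)
h(v) = 43 (h(v) = (5*(5 + 5) - 3) - 4 = (5*10 - 3) - 4 = (50 - 3) - 4 = 47 - 4 = 43)
h(3)*(-122 + 88) = 43*(-122 + 88) = 43*(-34) = -1462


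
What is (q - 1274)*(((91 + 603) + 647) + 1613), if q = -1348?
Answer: -7745388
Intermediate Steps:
(q - 1274)*(((91 + 603) + 647) + 1613) = (-1348 - 1274)*(((91 + 603) + 647) + 1613) = -2622*((694 + 647) + 1613) = -2622*(1341 + 1613) = -2622*2954 = -7745388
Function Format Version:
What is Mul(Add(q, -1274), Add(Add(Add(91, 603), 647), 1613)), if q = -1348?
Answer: -7745388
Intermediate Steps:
Mul(Add(q, -1274), Add(Add(Add(91, 603), 647), 1613)) = Mul(Add(-1348, -1274), Add(Add(Add(91, 603), 647), 1613)) = Mul(-2622, Add(Add(694, 647), 1613)) = Mul(-2622, Add(1341, 1613)) = Mul(-2622, 2954) = -7745388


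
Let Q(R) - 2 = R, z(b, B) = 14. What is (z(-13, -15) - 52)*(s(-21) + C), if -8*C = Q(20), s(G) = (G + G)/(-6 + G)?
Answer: 817/18 ≈ 45.389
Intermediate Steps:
s(G) = 2*G/(-6 + G) (s(G) = (2*G)/(-6 + G) = 2*G/(-6 + G))
Q(R) = 2 + R
C = -11/4 (C = -(2 + 20)/8 = -⅛*22 = -11/4 ≈ -2.7500)
(z(-13, -15) - 52)*(s(-21) + C) = (14 - 52)*(2*(-21)/(-6 - 21) - 11/4) = -38*(2*(-21)/(-27) - 11/4) = -38*(2*(-21)*(-1/27) - 11/4) = -38*(14/9 - 11/4) = -38*(-43/36) = 817/18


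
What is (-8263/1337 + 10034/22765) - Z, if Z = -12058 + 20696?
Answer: -9071993563/1049545 ≈ -8643.7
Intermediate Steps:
Z = 8638
(-8263/1337 + 10034/22765) - Z = (-8263/1337 + 10034/22765) - 1*8638 = (-8263*1/1337 + 10034*(1/22765)) - 8638 = (-8263/1337 + 346/785) - 8638 = -6023853/1049545 - 8638 = -9071993563/1049545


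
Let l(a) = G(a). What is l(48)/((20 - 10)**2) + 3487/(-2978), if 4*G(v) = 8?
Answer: -42843/37225 ≈ -1.1509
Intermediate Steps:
G(v) = 2 (G(v) = (1/4)*8 = 2)
l(a) = 2
l(48)/((20 - 10)**2) + 3487/(-2978) = 2/((20 - 10)**2) + 3487/(-2978) = 2/(10**2) + 3487*(-1/2978) = 2/100 - 3487/2978 = 2*(1/100) - 3487/2978 = 1/50 - 3487/2978 = -42843/37225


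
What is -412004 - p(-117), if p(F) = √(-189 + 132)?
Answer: -412004 - I*√57 ≈ -4.12e+5 - 7.5498*I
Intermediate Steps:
p(F) = I*√57 (p(F) = √(-57) = I*√57)
-412004 - p(-117) = -412004 - I*√57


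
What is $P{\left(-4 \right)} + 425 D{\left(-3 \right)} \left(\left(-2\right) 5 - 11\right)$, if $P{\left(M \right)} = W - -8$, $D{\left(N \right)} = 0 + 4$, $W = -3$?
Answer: $-35695$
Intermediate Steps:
$D{\left(N \right)} = 4$
$P{\left(M \right)} = 5$ ($P{\left(M \right)} = -3 - -8 = -3 + 8 = 5$)
$P{\left(-4 \right)} + 425 D{\left(-3 \right)} \left(\left(-2\right) 5 - 11\right) = 5 + 425 \cdot 4 \left(\left(-2\right) 5 - 11\right) = 5 + 425 \cdot 4 \left(-10 - 11\right) = 5 + 425 \cdot 4 \left(-21\right) = 5 + 425 \left(-84\right) = 5 - 35700 = -35695$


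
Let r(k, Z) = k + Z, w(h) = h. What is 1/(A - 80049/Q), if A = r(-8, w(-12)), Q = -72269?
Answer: -72269/1365331 ≈ -0.052931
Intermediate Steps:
r(k, Z) = Z + k
A = -20 (A = -12 - 8 = -20)
1/(A - 80049/Q) = 1/(-20 - 80049/(-72269)) = 1/(-20 - 80049*(-1/72269)) = 1/(-20 + 80049/72269) = 1/(-1365331/72269) = -72269/1365331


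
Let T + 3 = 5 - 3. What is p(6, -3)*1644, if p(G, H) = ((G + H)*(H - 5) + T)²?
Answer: 1027500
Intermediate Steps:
T = -1 (T = -3 + (5 - 3) = -3 + 2 = -1)
p(G, H) = (-1 + (-5 + H)*(G + H))² (p(G, H) = ((G + H)*(H - 5) - 1)² = ((G + H)*(-5 + H) - 1)² = ((-5 + H)*(G + H) - 1)² = (-1 + (-5 + H)*(G + H))²)
p(6, -3)*1644 = (1 - 1*(-3)² + 5*6 + 5*(-3) - 1*6*(-3))²*1644 = (1 - 1*9 + 30 - 15 + 18)²*1644 = (1 - 9 + 30 - 15 + 18)²*1644 = 25²*1644 = 625*1644 = 1027500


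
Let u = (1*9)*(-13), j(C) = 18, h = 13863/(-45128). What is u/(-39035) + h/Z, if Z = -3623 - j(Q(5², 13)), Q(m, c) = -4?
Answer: 19765534821/6413881758680 ≈ 0.0030817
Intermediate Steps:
h = -13863/45128 (h = 13863*(-1/45128) = -13863/45128 ≈ -0.30719)
Z = -3641 (Z = -3623 - 1*18 = -3623 - 18 = -3641)
u = -117 (u = 9*(-13) = -117)
u/(-39035) + h/Z = -117/(-39035) - 13863/45128/(-3641) = -117*(-1/39035) - 13863/45128*(-1/3641) = 117/39035 + 13863/164311048 = 19765534821/6413881758680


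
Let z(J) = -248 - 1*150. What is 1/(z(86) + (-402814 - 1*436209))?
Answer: -1/839421 ≈ -1.1913e-6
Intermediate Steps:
z(J) = -398 (z(J) = -248 - 150 = -398)
1/(z(86) + (-402814 - 1*436209)) = 1/(-398 + (-402814 - 1*436209)) = 1/(-398 + (-402814 - 436209)) = 1/(-398 - 839023) = 1/(-839421) = -1/839421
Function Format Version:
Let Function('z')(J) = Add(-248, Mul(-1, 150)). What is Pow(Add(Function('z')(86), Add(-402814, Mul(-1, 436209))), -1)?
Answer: Rational(-1, 839421) ≈ -1.1913e-6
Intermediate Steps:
Function('z')(J) = -398 (Function('z')(J) = Add(-248, -150) = -398)
Pow(Add(Function('z')(86), Add(-402814, Mul(-1, 436209))), -1) = Pow(Add(-398, Add(-402814, Mul(-1, 436209))), -1) = Pow(Add(-398, Add(-402814, -436209)), -1) = Pow(Add(-398, -839023), -1) = Pow(-839421, -1) = Rational(-1, 839421)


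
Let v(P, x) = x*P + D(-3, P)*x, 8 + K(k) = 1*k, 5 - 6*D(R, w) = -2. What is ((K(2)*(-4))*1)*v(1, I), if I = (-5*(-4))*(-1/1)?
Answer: -1040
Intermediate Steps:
D(R, w) = 7/6 (D(R, w) = 5/6 - 1/6*(-2) = 5/6 + 1/3 = 7/6)
K(k) = -8 + k (K(k) = -8 + 1*k = -8 + k)
I = -20 (I = 20*(-1*1) = 20*(-1) = -20)
v(P, x) = 7*x/6 + P*x (v(P, x) = x*P + 7*x/6 = P*x + 7*x/6 = 7*x/6 + P*x)
((K(2)*(-4))*1)*v(1, I) = (((-8 + 2)*(-4))*1)*((1/6)*(-20)*(7 + 6*1)) = (-6*(-4)*1)*((1/6)*(-20)*(7 + 6)) = (24*1)*((1/6)*(-20)*13) = 24*(-130/3) = -1040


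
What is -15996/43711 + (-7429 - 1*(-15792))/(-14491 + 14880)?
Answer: 359332649/17003579 ≈ 21.133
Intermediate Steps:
-15996/43711 + (-7429 - 1*(-15792))/(-14491 + 14880) = -15996*1/43711 + (-7429 + 15792)/389 = -15996/43711 + 8363*(1/389) = -15996/43711 + 8363/389 = 359332649/17003579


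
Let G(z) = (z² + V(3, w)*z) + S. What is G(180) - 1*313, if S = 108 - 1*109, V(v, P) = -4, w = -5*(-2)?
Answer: 31366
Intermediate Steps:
w = 10
S = -1 (S = 108 - 109 = -1)
G(z) = -1 + z² - 4*z (G(z) = (z² - 4*z) - 1 = -1 + z² - 4*z)
G(180) - 1*313 = (-1 + 180² - 4*180) - 1*313 = (-1 + 32400 - 720) - 313 = 31679 - 313 = 31366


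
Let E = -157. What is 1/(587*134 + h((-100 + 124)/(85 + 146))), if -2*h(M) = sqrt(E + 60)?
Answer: 314632/24748323953 + 2*I*sqrt(97)/24748323953 ≈ 1.2713e-5 + 7.9592e-10*I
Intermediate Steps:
h(M) = -I*sqrt(97)/2 (h(M) = -sqrt(-157 + 60)/2 = -I*sqrt(97)/2)
1/(587*134 + h((-100 + 124)/(85 + 146))) = 1/(587*134 - I*sqrt(97)/2) = 1/(78658 - I*sqrt(97)/2)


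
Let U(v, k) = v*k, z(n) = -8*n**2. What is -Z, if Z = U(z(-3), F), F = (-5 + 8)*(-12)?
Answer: -2592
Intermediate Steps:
F = -36 (F = 3*(-12) = -36)
U(v, k) = k*v
Z = 2592 (Z = -(-288)*(-3)**2 = -(-288)*9 = -36*(-72) = 2592)
-Z = -1*2592 = -2592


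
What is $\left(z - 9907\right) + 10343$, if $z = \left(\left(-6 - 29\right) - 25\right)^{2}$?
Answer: $4036$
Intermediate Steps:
$z = 3600$ ($z = \left(-35 - 25\right)^{2} = \left(-60\right)^{2} = 3600$)
$\left(z - 9907\right) + 10343 = \left(3600 - 9907\right) + 10343 = -6307 + 10343 = 4036$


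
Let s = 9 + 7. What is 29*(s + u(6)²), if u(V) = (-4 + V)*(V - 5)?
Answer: 580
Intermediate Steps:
u(V) = (-5 + V)*(-4 + V) (u(V) = (-4 + V)*(-5 + V) = (-5 + V)*(-4 + V))
s = 16
29*(s + u(6)²) = 29*(16 + (20 + 6² - 9*6)²) = 29*(16 + (20 + 36 - 54)²) = 29*(16 + 2²) = 29*(16 + 4) = 29*20 = 580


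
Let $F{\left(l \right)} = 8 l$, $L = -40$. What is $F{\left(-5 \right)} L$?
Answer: $1600$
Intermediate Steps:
$F{\left(-5 \right)} L = 8 \left(-5\right) \left(-40\right) = \left(-40\right) \left(-40\right) = 1600$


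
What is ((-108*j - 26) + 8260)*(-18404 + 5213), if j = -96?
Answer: -245378982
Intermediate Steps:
((-108*j - 26) + 8260)*(-18404 + 5213) = ((-108*(-96) - 26) + 8260)*(-18404 + 5213) = ((10368 - 26) + 8260)*(-13191) = (10342 + 8260)*(-13191) = 18602*(-13191) = -245378982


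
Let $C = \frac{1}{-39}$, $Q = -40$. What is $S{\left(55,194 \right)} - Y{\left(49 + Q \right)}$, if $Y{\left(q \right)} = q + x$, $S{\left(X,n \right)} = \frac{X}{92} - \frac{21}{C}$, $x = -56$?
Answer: $\frac{79727}{92} \approx 866.6$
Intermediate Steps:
$C = - \frac{1}{39} \approx -0.025641$
$S{\left(X,n \right)} = 819 + \frac{X}{92}$ ($S{\left(X,n \right)} = \frac{X}{92} - \frac{21}{- \frac{1}{39}} = X \frac{1}{92} - -819 = \frac{X}{92} + 819 = 819 + \frac{X}{92}$)
$Y{\left(q \right)} = -56 + q$ ($Y{\left(q \right)} = q - 56 = -56 + q$)
$S{\left(55,194 \right)} - Y{\left(49 + Q \right)} = \left(819 + \frac{1}{92} \cdot 55\right) - \left(-56 + \left(49 - 40\right)\right) = \left(819 + \frac{55}{92}\right) - \left(-56 + 9\right) = \frac{75403}{92} - -47 = \frac{75403}{92} + 47 = \frac{79727}{92}$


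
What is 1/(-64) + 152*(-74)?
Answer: -719873/64 ≈ -11248.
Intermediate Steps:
1/(-64) + 152*(-74) = -1/64 - 11248 = -719873/64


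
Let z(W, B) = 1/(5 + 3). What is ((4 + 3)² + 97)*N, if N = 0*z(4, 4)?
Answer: 0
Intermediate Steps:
z(W, B) = ⅛ (z(W, B) = 1/8 = ⅛)
N = 0 (N = 0*(⅛) = 0)
((4 + 3)² + 97)*N = ((4 + 3)² + 97)*0 = (7² + 97)*0 = (49 + 97)*0 = 146*0 = 0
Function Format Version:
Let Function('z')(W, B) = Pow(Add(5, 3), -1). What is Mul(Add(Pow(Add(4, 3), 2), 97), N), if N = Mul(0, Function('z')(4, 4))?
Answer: 0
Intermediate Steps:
Function('z')(W, B) = Rational(1, 8) (Function('z')(W, B) = Pow(8, -1) = Rational(1, 8))
N = 0 (N = Mul(0, Rational(1, 8)) = 0)
Mul(Add(Pow(Add(4, 3), 2), 97), N) = Mul(Add(Pow(Add(4, 3), 2), 97), 0) = Mul(Add(Pow(7, 2), 97), 0) = Mul(Add(49, 97), 0) = Mul(146, 0) = 0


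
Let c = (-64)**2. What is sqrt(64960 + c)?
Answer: 8*sqrt(1079) ≈ 262.79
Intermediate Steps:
c = 4096
sqrt(64960 + c) = sqrt(64960 + 4096) = sqrt(69056) = 8*sqrt(1079)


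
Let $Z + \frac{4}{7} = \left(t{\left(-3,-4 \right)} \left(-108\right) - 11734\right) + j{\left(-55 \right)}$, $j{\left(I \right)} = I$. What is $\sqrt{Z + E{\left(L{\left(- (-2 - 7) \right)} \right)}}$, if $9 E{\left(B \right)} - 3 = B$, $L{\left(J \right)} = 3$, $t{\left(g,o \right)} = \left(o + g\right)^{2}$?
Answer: $\frac{i \sqrt{7532679}}{21} \approx 130.69 i$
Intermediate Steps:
$t{\left(g,o \right)} = \left(g + o\right)^{2}$
$E{\left(B \right)} = \frac{1}{3} + \frac{B}{9}$
$Z = - \frac{119571}{7}$ ($Z = - \frac{4}{7} - \left(11789 - \left(-3 - 4\right)^{2} \left(-108\right)\right) = - \frac{4}{7} - \left(11789 - \left(-7\right)^{2} \left(-108\right)\right) = - \frac{4}{7} + \left(\left(49 \left(-108\right) - 11734\right) - 55\right) = - \frac{4}{7} - 17081 = - \frac{119571}{7} \approx -17082.0$)
$\sqrt{Z + E{\left(L{\left(- (-2 - 7) \right)} \right)}} = \sqrt{- \frac{119571}{7} + \left(\frac{1}{3} + \frac{1}{9} \cdot 3\right)} = \sqrt{- \frac{119571}{7} + \left(\frac{1}{3} + \frac{1}{3}\right)} = \sqrt{- \frac{119571}{7} + \frac{2}{3}} = \sqrt{- \frac{358699}{21}} = \frac{i \sqrt{7532679}}{21}$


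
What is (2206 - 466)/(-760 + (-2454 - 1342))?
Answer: -435/1139 ≈ -0.38191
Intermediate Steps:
(2206 - 466)/(-760 + (-2454 - 1342)) = 1740/(-760 - 3796) = 1740/(-4556) = 1740*(-1/4556) = -435/1139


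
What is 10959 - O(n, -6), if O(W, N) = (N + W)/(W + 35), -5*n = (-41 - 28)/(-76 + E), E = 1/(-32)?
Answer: 1547315317/141189 ≈ 10959.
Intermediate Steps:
E = -1/32 ≈ -0.031250
n = -736/4055 (n = -(-41 - 28)/(5*(-76 - 1/32)) = -(-69)/(5*(-2433/32)) = -(-69)*(-32)/(5*2433) = -⅕*736/811 = -736/4055 ≈ -0.18150)
O(W, N) = (N + W)/(35 + W)
10959 - O(n, -6) = 10959 - (-6 - 736/4055)/(35 - 736/4055) = 10959 - (-25066)/(141189/4055*4055) = 10959 - 4055*(-25066)/(141189*4055) = 10959 - 1*(-25066/141189) = 10959 + 25066/141189 = 1547315317/141189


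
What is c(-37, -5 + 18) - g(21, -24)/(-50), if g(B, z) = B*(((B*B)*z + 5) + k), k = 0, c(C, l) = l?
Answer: -221509/50 ≈ -4430.2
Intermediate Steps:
g(B, z) = B*(5 + z*B²) (g(B, z) = B*(((B*B)*z + 5) + 0) = B*((B²*z + 5) + 0) = B*((z*B² + 5) + 0) = B*((5 + z*B²) + 0) = B*(5 + z*B²))
c(-37, -5 + 18) - g(21, -24)/(-50) = (-5 + 18) - 21*(5 - 24*21²)/(-50) = 13 - 21*(5 - 24*441)*(-1)/50 = 13 - 21*(5 - 10584)*(-1)/50 = 13 - 21*(-10579)*(-1)/50 = 13 - (-222159)*(-1)/50 = 13 - 1*222159/50 = 13 - 222159/50 = -221509/50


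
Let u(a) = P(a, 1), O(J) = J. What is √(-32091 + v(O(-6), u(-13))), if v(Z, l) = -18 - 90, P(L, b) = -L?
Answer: I*√32199 ≈ 179.44*I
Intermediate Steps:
u(a) = -a
v(Z, l) = -108
√(-32091 + v(O(-6), u(-13))) = √(-32091 - 108) = √(-32199) = I*√32199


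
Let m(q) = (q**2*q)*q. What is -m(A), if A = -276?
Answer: -5802782976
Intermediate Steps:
m(q) = q**4 (m(q) = q**3*q = q**4)
-m(A) = -1*(-276)**4 = -1*5802782976 = -5802782976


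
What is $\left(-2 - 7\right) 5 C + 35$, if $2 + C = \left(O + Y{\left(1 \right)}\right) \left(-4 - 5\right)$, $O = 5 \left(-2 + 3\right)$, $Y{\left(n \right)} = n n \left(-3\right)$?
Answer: $935$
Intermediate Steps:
$Y{\left(n \right)} = - 3 n^{2}$ ($Y{\left(n \right)} = n \left(- 3 n\right) = - 3 n^{2}$)
$O = 5$ ($O = 5 \cdot 1 = 5$)
$C = -20$ ($C = -2 + \left(5 - 3 \cdot 1^{2}\right) \left(-4 - 5\right) = -2 + \left(5 - 3\right) \left(-9\right) = -2 + 2 \left(-9\right) = -2 - 18 = -20$)
$\left(-2 - 7\right) 5 C + 35 = \left(-2 - 7\right) 5 \left(-20\right) + 35 = \left(-9\right) 5 \left(-20\right) + 35 = \left(-45\right) \left(-20\right) + 35 = 900 + 35 = 935$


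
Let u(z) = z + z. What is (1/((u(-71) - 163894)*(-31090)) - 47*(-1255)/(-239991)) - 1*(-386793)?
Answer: 473405367615862172711/1223925118686840 ≈ 3.8679e+5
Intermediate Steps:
u(z) = 2*z
(1/((u(-71) - 163894)*(-31090)) - 47*(-1255)/(-239991)) - 1*(-386793) = (1/((2*(-71) - 163894)*(-31090)) - 47*(-1255)/(-239991)) - 1*(-386793) = (-1/31090/(-142 - 163894) + 58985*(-1/239991)) + 386793 = (-1/31090/(-164036) - 58985/239991) + 386793 = (-1/164036*(-1/31090) - 58985/239991) + 386793 = (1/5099879240 - 58985/239991) + 386793 = -300816376731409/1223925118686840 + 386793 = 473405367615862172711/1223925118686840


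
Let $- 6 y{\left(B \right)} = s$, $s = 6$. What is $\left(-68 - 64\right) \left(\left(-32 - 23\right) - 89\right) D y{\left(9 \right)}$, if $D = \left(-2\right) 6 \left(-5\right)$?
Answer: $-1140480$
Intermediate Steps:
$D = 60$ ($D = \left(-12\right) \left(-5\right) = 60$)
$y{\left(B \right)} = -1$ ($y{\left(B \right)} = \left(- \frac{1}{6}\right) 6 = -1$)
$\left(-68 - 64\right) \left(\left(-32 - 23\right) - 89\right) D y{\left(9 \right)} = \left(-68 - 64\right) \left(\left(-32 - 23\right) - 89\right) 60 \left(-1\right) = - 132 \left(\left(-32 - 23\right) - 89\right) 60 \left(-1\right) = - 132 \left(-55 - 89\right) 60 \left(-1\right) = \left(-132\right) \left(-144\right) 60 \left(-1\right) = 19008 \cdot 60 \left(-1\right) = 1140480 \left(-1\right) = -1140480$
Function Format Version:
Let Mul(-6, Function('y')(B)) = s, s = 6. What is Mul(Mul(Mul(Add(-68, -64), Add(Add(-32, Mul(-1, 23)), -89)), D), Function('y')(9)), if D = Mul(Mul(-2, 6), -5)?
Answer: -1140480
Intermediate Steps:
D = 60 (D = Mul(-12, -5) = 60)
Function('y')(B) = -1 (Function('y')(B) = Mul(Rational(-1, 6), 6) = -1)
Mul(Mul(Mul(Add(-68, -64), Add(Add(-32, Mul(-1, 23)), -89)), D), Function('y')(9)) = Mul(Mul(Mul(Add(-68, -64), Add(Add(-32, Mul(-1, 23)), -89)), 60), -1) = Mul(Mul(Mul(-132, Add(Add(-32, -23), -89)), 60), -1) = Mul(Mul(Mul(-132, Add(-55, -89)), 60), -1) = Mul(Mul(Mul(-132, -144), 60), -1) = Mul(Mul(19008, 60), -1) = Mul(1140480, -1) = -1140480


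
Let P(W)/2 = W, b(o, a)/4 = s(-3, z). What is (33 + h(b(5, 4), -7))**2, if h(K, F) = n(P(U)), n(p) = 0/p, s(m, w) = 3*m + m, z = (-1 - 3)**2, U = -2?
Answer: 1089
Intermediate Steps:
z = 16 (z = (-4)**2 = 16)
s(m, w) = 4*m
b(o, a) = -48 (b(o, a) = 4*(4*(-3)) = 4*(-12) = -48)
P(W) = 2*W
n(p) = 0
h(K, F) = 0
(33 + h(b(5, 4), -7))**2 = (33 + 0)**2 = 33**2 = 1089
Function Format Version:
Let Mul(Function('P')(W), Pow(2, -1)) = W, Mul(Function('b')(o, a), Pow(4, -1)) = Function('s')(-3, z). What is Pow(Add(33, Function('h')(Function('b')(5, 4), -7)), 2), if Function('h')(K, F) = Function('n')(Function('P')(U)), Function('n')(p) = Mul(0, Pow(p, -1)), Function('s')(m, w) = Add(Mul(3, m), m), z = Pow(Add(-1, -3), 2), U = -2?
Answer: 1089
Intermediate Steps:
z = 16 (z = Pow(-4, 2) = 16)
Function('s')(m, w) = Mul(4, m)
Function('b')(o, a) = -48 (Function('b')(o, a) = Mul(4, Mul(4, -3)) = Mul(4, -12) = -48)
Function('P')(W) = Mul(2, W)
Function('n')(p) = 0
Function('h')(K, F) = 0
Pow(Add(33, Function('h')(Function('b')(5, 4), -7)), 2) = Pow(Add(33, 0), 2) = Pow(33, 2) = 1089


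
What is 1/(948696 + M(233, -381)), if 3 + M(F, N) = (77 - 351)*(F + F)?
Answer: 1/821009 ≈ 1.2180e-6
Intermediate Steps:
M(F, N) = -3 - 548*F (M(F, N) = -3 + (77 - 351)*(F + F) = -3 - 548*F)
1/(948696 + M(233, -381)) = 1/(948696 + (-3 - 548*233)) = 1/(948696 + (-3 - 127684)) = 1/(948696 - 127687) = 1/821009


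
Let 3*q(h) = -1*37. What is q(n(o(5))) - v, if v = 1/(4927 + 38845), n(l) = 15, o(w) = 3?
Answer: -1619567/131316 ≈ -12.333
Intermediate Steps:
q(h) = -37/3 (q(h) = (-1*37)/3 = (⅓)*(-37) = -37/3)
v = 1/43772 ≈ 2.2846e-5
q(n(o(5))) - v = -37/3 - 1*1/43772 = -37/3 - 1/43772 = -1619567/131316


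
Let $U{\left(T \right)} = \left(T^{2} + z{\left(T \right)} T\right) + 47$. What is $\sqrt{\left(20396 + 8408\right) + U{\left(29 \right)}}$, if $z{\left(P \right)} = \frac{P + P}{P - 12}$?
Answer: $\frac{\sqrt{8609582}}{17} \approx 172.6$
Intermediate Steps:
$z{\left(P \right)} = \frac{2 P}{-12 + P}$
$U{\left(T \right)} = 47 + T^{2} + \frac{2 T^{2}}{-12 + T}$ ($U{\left(T \right)} = \left(T^{2} + \frac{2 T}{-12 + T} T\right) + 47 = \left(T^{2} + \frac{2 T^{2}}{-12 + T}\right) + 47 = 47 + T^{2} + \frac{2 T^{2}}{-12 + T}$)
$\sqrt{\left(20396 + 8408\right) + U{\left(29 \right)}} = \sqrt{\left(20396 + 8408\right) + \frac{2 \cdot 29^{2} + \left(-12 + 29\right) \left(47 + 29^{2}\right)}{-12 + 29}} = \sqrt{28804 + \frac{2 \cdot 841 + 17 \left(47 + 841\right)}{17}} = \sqrt{28804 + \frac{1682 + 17 \cdot 888}{17}} = \sqrt{28804 + \frac{1682 + 15096}{17}} = \sqrt{28804 + \frac{1}{17} \cdot 16778} = \sqrt{28804 + \frac{16778}{17}} = \sqrt{\frac{506446}{17}} = \frac{\sqrt{8609582}}{17}$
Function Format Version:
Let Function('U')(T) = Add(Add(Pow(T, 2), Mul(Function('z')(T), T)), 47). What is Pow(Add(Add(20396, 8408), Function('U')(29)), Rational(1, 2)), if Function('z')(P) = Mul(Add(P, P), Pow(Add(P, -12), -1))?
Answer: Mul(Rational(1, 17), Pow(8609582, Rational(1, 2))) ≈ 172.60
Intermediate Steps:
Function('z')(P) = Mul(2, P, Pow(Add(-12, P), -1)) (Function('z')(P) = Mul(Mul(2, P), Pow(Add(-12, P), -1)) = Mul(2, P, Pow(Add(-12, P), -1)))
Function('U')(T) = Add(47, Pow(T, 2), Mul(2, Pow(T, 2), Pow(Add(-12, T), -1))) (Function('U')(T) = Add(Add(Pow(T, 2), Mul(Mul(2, T, Pow(Add(-12, T), -1)), T)), 47) = Add(Add(Pow(T, 2), Mul(2, Pow(T, 2), Pow(Add(-12, T), -1))), 47) = Add(47, Pow(T, 2), Mul(2, Pow(T, 2), Pow(Add(-12, T), -1))))
Pow(Add(Add(20396, 8408), Function('U')(29)), Rational(1, 2)) = Pow(Add(Add(20396, 8408), Mul(Pow(Add(-12, 29), -1), Add(Mul(2, Pow(29, 2)), Mul(Add(-12, 29), Add(47, Pow(29, 2)))))), Rational(1, 2)) = Pow(Add(28804, Mul(Pow(17, -1), Add(Mul(2, 841), Mul(17, Add(47, 841))))), Rational(1, 2)) = Pow(Add(28804, Mul(Rational(1, 17), Add(1682, Mul(17, 888)))), Rational(1, 2)) = Pow(Add(28804, Mul(Rational(1, 17), Add(1682, 15096))), Rational(1, 2)) = Pow(Add(28804, Mul(Rational(1, 17), 16778)), Rational(1, 2)) = Pow(Add(28804, Rational(16778, 17)), Rational(1, 2)) = Pow(Rational(506446, 17), Rational(1, 2)) = Mul(Rational(1, 17), Pow(8609582, Rational(1, 2)))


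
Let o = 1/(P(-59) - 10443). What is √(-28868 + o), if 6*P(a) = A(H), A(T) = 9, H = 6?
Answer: I*√12589325863818/20883 ≈ 169.91*I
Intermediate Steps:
P(a) = 3/2 (P(a) = (⅙)*9 = 3/2)
o = -2/20883 (o = 1/(3/2 - 10443) = 1/(-20883/2) = -2/20883 ≈ -9.5772e-5)
√(-28868 + o) = √(-28868 - 2/20883) = √(-602850446/20883) = I*√12589325863818/20883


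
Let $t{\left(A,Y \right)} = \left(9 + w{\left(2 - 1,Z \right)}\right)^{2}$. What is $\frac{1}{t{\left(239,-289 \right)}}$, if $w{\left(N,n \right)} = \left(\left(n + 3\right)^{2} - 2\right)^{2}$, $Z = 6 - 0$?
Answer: $\frac{1}{39062500} \approx 2.56 \cdot 10^{-8}$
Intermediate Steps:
$Z = 6$ ($Z = 6 + 0 = 6$)
$w{\left(N,n \right)} = \left(-2 + \left(3 + n\right)^{2}\right)^{2}$ ($w{\left(N,n \right)} = \left(\left(3 + n\right)^{2} - 2\right)^{2} = \left(-2 + \left(3 + n\right)^{2}\right)^{2}$)
$t{\left(A,Y \right)} = 39062500$ ($t{\left(A,Y \right)} = \left(9 + \left(-2 + \left(3 + 6\right)^{2}\right)^{2}\right)^{2} = \left(9 + \left(-2 + 9^{2}\right)^{2}\right)^{2} = \left(9 + \left(-2 + 81\right)^{2}\right)^{2} = \left(9 + 79^{2}\right)^{2} = \left(9 + 6241\right)^{2} = 6250^{2} = 39062500$)
$\frac{1}{t{\left(239,-289 \right)}} = \frac{1}{39062500}$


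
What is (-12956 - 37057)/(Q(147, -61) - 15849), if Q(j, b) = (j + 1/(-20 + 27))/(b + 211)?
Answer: 5251365/1664042 ≈ 3.1558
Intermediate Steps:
Q(j, b) = (⅐ + j)/(211 + b) (Q(j, b) = (j + 1/7)/(211 + b) = (j + ⅐)/(211 + b) = (⅐ + j)/(211 + b))
(-12956 - 37057)/(Q(147, -61) - 15849) = (-12956 - 37057)/((⅐ + 147)/(211 - 61) - 15849) = -50013/((1030/7)/150 - 15849) = -50013/((1/150)*(1030/7) - 15849) = -50013/(103/105 - 15849) = -50013/(-1664042/105) = -50013*(-105/1664042) = 5251365/1664042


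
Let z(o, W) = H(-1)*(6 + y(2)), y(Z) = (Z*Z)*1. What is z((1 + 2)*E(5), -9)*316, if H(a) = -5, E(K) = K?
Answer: -15800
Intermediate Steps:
y(Z) = Z² (y(Z) = Z²*1 = Z²)
z(o, W) = -50 (z(o, W) = -5*(6 + 2²) = -5*(6 + 4) = -5*10 = -50)
z((1 + 2)*E(5), -9)*316 = -50*316 = -15800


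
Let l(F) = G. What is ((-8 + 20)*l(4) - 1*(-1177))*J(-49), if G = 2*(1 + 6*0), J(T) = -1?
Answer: -1201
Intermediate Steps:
G = 2 (G = 2*(1 + 0) = 2*1 = 2)
l(F) = 2
((-8 + 20)*l(4) - 1*(-1177))*J(-49) = ((-8 + 20)*2 - 1*(-1177))*(-1) = (12*2 + 1177)*(-1) = (24 + 1177)*(-1) = 1201*(-1) = -1201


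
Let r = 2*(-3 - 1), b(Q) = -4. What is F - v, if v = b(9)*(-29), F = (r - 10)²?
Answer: 208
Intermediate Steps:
r = -8 (r = 2*(-4) = -8)
F = 324 (F = (-8 - 10)² = (-18)² = 324)
v = 116 (v = -4*(-29) = 116)
F - v = 324 - 1*116 = 324 - 116 = 208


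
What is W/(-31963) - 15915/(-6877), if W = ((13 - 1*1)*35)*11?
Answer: 476919405/219809551 ≈ 2.1697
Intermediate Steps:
W = 4620 (W = ((13 - 1)*35)*11 = (12*35)*11 = 420*11 = 4620)
W/(-31963) - 15915/(-6877) = 4620/(-31963) - 15915/(-6877) = 4620*(-1/31963) - 15915*(-1/6877) = -4620/31963 + 15915/6877 = 476919405/219809551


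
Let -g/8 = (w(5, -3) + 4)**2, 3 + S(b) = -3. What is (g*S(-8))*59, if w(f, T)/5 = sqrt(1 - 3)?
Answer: -96288 + 113280*I*sqrt(2) ≈ -96288.0 + 1.602e+5*I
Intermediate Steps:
S(b) = -6 (S(b) = -3 - 3 = -6)
w(f, T) = 5*I*sqrt(2) (w(f, T) = 5*sqrt(1 - 3) = 5*sqrt(-2) = 5*(I*sqrt(2)) = 5*I*sqrt(2))
g = -8*(4 + 5*I*sqrt(2))**2 (g = -8*(5*I*sqrt(2) + 4)**2 = -8*(4 + 5*I*sqrt(2))**2 ≈ 272.0 - 452.55*I)
(g*S(-8))*59 = ((272 - 320*I*sqrt(2))*(-6))*59 = (-1632 + 1920*I*sqrt(2))*59 = -96288 + 113280*I*sqrt(2)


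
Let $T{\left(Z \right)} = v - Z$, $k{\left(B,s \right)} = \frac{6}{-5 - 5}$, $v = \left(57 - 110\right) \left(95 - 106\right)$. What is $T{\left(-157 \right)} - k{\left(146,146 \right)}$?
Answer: $\frac{3703}{5} \approx 740.6$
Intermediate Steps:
$v = 583$ ($v = \left(-53\right) \left(-11\right) = 583$)
$k{\left(B,s \right)} = - \frac{3}{5}$ ($k{\left(B,s \right)} = \frac{6}{-10} = 6 \left(- \frac{1}{10}\right) = - \frac{3}{5}$)
$T{\left(Z \right)} = 583 - Z$
$T{\left(-157 \right)} - k{\left(146,146 \right)} = \left(583 - -157\right) - - \frac{3}{5} = \left(583 + 157\right) + \frac{3}{5} = 740 + \frac{3}{5} = \frac{3703}{5}$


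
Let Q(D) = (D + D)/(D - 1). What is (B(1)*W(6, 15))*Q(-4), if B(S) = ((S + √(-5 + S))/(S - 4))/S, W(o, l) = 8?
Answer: -64/15 - 128*I/15 ≈ -4.2667 - 8.5333*I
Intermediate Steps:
Q(D) = 2*D/(-1 + D) (Q(D) = (2*D)/(-1 + D) = 2*D/(-1 + D))
B(S) = (S + √(-5 + S))/(S*(-4 + S)) (B(S) = ((S + √(-5 + S))/(-4 + S))/S = (S + √(-5 + S))/(S*(-4 + S)))
(B(1)*W(6, 15))*Q(-4) = (((1 + √(-5 + 1))/(1*(-4 + 1)))*8)*(2*(-4)/(-1 - 4)) = ((1*(1 + √(-4))/(-3))*8)*(2*(-4)/(-5)) = ((1*(-⅓)*(1 + 2*I))*8)*(2*(-4)*(-⅕)) = ((-⅓ - 2*I/3)*8)*(8/5) = (-8/3 - 16*I/3)*(8/5) = -64/15 - 128*I/15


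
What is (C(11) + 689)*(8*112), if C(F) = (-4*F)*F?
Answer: 183680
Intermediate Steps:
C(F) = -4*F²
(C(11) + 689)*(8*112) = (-4*11² + 689)*(8*112) = (-4*121 + 689)*896 = (-484 + 689)*896 = 205*896 = 183680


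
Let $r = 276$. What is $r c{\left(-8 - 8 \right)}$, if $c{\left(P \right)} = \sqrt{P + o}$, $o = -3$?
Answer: $276 i \sqrt{19} \approx 1203.1 i$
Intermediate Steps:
$c{\left(P \right)} = \sqrt{-3 + P}$ ($c{\left(P \right)} = \sqrt{P - 3} = \sqrt{-3 + P}$)
$r c{\left(-8 - 8 \right)} = 276 \sqrt{-3 - 16} = 276 \sqrt{-19} = 276 i \sqrt{19}$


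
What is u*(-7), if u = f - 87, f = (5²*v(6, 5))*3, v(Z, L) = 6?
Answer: -2541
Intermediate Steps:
f = 450 (f = (5²*6)*3 = (25*6)*3 = 150*3 = 450)
u = 363 (u = 450 - 87 = 363)
u*(-7) = 363*(-7) = -2541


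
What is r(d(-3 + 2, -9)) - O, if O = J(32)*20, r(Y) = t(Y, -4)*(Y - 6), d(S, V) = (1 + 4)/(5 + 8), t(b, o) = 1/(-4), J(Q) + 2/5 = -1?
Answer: 1529/52 ≈ 29.404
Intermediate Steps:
J(Q) = -7/5 (J(Q) = -⅖ - 1 = -7/5)
t(b, o) = -¼
d(S, V) = 5/13
r(Y) = 3/2 - Y/4 (r(Y) = -(Y - 6)/4 = -(-6 + Y)/4 = 3/2 - Y/4)
O = -28 (O = -7/5*20 = -28)
r(d(-3 + 2, -9)) - O = (3/2 - ¼*5/13) - 1*(-28) = (3/2 - 5/52) + 28 = 73/52 + 28 = 1529/52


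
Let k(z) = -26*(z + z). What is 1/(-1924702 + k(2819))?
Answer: -1/2071290 ≈ -4.8279e-7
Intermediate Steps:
k(z) = -52*z
1/(-1924702 + k(2819)) = 1/(-1924702 - 52*2819) = 1/(-1924702 - 146588) = 1/(-2071290) = -1/2071290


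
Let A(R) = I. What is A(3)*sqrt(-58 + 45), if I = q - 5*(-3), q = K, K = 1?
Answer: 16*I*sqrt(13) ≈ 57.689*I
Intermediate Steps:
q = 1
I = 16 (I = 1 - 5*(-3) = 1 + 15 = 16)
A(R) = 16
A(3)*sqrt(-58 + 45) = 16*sqrt(-58 + 45) = 16*sqrt(-13) = 16*(I*sqrt(13)) = 16*I*sqrt(13)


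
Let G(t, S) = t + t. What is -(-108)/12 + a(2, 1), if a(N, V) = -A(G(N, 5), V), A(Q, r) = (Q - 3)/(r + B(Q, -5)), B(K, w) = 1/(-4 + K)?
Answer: 9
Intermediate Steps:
G(t, S) = 2*t
A(Q, r) = (-3 + Q)/(r + 1/(-4 + Q)) (A(Q, r) = (Q - 3)/(r + 1/(-4 + Q)) = (-3 + Q)/(r + 1/(-4 + Q)))
a(N, V) = -(-4 + 2*N)*(-3 + 2*N)/(1 + V*(-4 + 2*N))
-(-108)/12 + a(2, 1) = -(-108)/12 - 2*(-3 + 2*2)*(-2 + 2)/(1 + 2*1*(-2 + 2)) = -(-108)/12 - 2*(-3 + 4)*0/(1 + 2*1*0) = -12*(-¾) - 2*1*0/(1 + 0) = 9 - 2*1*0/1 = 9 - 2*1*1*0 = 9 + 0 = 9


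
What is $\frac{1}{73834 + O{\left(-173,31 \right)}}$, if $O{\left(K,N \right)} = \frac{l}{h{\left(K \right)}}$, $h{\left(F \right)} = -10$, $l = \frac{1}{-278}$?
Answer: $\frac{2780}{205258521} \approx 1.3544 \cdot 10^{-5}$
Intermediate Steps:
$l = - \frac{1}{278} \approx -0.0035971$
$O{\left(K,N \right)} = \frac{1}{2780}$ ($O{\left(K,N \right)} = - \frac{1}{278 \left(-10\right)} = \left(- \frac{1}{278}\right) \left(- \frac{1}{10}\right) = \frac{1}{2780}$)
$\frac{1}{73834 + O{\left(-173,31 \right)}} = \frac{1}{73834 + \frac{1}{2780}} = \frac{1}{\frac{205258521}{2780}} = \frac{2780}{205258521}$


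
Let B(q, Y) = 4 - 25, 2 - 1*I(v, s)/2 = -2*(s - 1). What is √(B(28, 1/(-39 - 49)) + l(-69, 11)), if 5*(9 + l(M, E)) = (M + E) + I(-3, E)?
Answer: 2*I*√205/5 ≈ 5.7271*I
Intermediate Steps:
I(v, s) = 4*s (I(v, s) = 4 - (-4)*(s - 1) = 4 - (-4)*(-1 + s) = 4 - 2*(2 - 2*s) = 4 + (-4 + 4*s) = 4*s)
B(q, Y) = -21
l(M, E) = -9 + E + M/5 (l(M, E) = -9 + ((M + E) + 4*E)/5 = -9 + ((E + M) + 4*E)/5 = -9 + (M + 5*E)/5 = -9 + (E + M/5) = -9 + E + M/5)
√(B(28, 1/(-39 - 49)) + l(-69, 11)) = √(-21 + (-9 + 11 + (⅕)*(-69))) = √(-21 + (-9 + 11 - 69/5)) = √(-21 - 59/5) = √(-164/5) = 2*I*√205/5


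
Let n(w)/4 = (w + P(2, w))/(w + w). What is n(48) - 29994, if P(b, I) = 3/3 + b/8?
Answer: -2879227/96 ≈ -29992.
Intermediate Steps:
P(b, I) = 1 + b/8 (P(b, I) = 3*(1/3) + b*(1/8) = 1 + b/8)
n(w) = 2*(5/4 + w)/w (n(w) = 4*((w + (1 + (1/8)*2))/(w + w)) = 4*((w + (1 + 1/4))/((2*w))) = 4*((w + 5/4)*(1/(2*w))) = 4*((5/4 + w)*(1/(2*w))) = 4*((5/4 + w)/(2*w)) = 2*(5/4 + w)/w)
n(48) - 29994 = (2 + (5/2)/48) - 29994 = (2 + (5/2)*(1/48)) - 29994 = (2 + 5/96) - 29994 = 197/96 - 29994 = -2879227/96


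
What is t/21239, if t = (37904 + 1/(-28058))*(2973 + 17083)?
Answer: 10664882602068/297961931 ≈ 35793.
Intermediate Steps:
t = 10664882602068/14029 (t = (37904 - 1/28058)*20056 = (1063510431/28058)*20056 = 10664882602068/14029 ≈ 7.6020e+8)
t/21239 = (10664882602068/14029)/21239 = (10664882602068/14029)*(1/21239) = 10664882602068/297961931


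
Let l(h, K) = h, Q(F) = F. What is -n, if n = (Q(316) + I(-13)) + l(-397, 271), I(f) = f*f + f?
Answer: -75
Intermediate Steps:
I(f) = f + f² (I(f) = f² + f = f + f²)
n = 75 (n = (316 - 13*(1 - 13)) - 397 = (316 - 13*(-12)) - 397 = (316 + 156) - 397 = 472 - 397 = 75)
-n = -1*75 = -75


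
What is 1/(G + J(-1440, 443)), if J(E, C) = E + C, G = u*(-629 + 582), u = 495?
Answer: -1/24262 ≈ -4.1217e-5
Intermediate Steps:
G = -23265 (G = 495*(-629 + 582) = 495*(-47) = -23265)
J(E, C) = C + E
1/(G + J(-1440, 443)) = 1/(-23265 + (443 - 1440)) = 1/(-23265 - 997) = 1/(-24262) = -1/24262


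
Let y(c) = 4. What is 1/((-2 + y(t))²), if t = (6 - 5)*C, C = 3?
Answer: ¼ ≈ 0.25000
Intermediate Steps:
t = 3 (t = (6 - 5)*3 = 1*3 = 3)
1/((-2 + y(t))²) = 1/((-2 + 4)²) = 1/(2²) = 1/4 = ¼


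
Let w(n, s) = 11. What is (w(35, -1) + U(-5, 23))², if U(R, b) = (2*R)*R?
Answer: 3721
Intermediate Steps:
U(R, b) = 2*R²
(w(35, -1) + U(-5, 23))² = (11 + 2*(-5)²)² = (11 + 2*25)² = (11 + 50)² = 61² = 3721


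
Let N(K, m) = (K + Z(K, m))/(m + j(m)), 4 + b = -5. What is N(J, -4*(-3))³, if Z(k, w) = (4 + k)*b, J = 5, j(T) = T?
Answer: -6859/216 ≈ -31.755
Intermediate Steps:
b = -9 (b = -4 - 5 = -9)
Z(k, w) = -36 - 9*k (Z(k, w) = (4 + k)*(-9) = -36 - 9*k)
N(K, m) = (-36 - 8*K)/(2*m) (N(K, m) = (K + (-36 - 9*K))/(m + m) = (-36 - 8*K)/((2*m)) = (-36 - 8*K)*(1/(2*m)) = (-36 - 8*K)/(2*m))
N(J, -4*(-3))³ = (2*(-9 - 2*5)/((-4*(-3))))³ = (2*(-9 - 10)/12)³ = (2*(1/12)*(-19))³ = (-19/6)³ = -6859/216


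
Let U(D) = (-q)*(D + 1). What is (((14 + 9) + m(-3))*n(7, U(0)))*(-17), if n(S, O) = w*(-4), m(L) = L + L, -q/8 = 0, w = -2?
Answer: -2312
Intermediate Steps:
q = 0 (q = -8*0 = 0)
m(L) = 2*L
U(D) = 0 (U(D) = (-1*0)*(D + 1) = 0*(1 + D) = 0)
n(S, O) = 8 (n(S, O) = -2*(-4) = 8)
(((14 + 9) + m(-3))*n(7, U(0)))*(-17) = (((14 + 9) + 2*(-3))*8)*(-17) = ((23 - 6)*8)*(-17) = (17*8)*(-17) = 136*(-17) = -2312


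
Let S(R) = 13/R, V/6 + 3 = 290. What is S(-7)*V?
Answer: -3198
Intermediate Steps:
V = 1722 (V = -18 + 6*290 = -18 + 1740 = 1722)
S(-7)*V = (13/(-7))*1722 = (13*(-⅐))*1722 = -13/7*1722 = -3198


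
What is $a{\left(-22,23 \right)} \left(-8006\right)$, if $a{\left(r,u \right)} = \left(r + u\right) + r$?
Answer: $168126$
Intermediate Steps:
$a{\left(r,u \right)} = u + 2 r$
$a{\left(-22,23 \right)} \left(-8006\right) = \left(23 + 2 \left(-22\right)\right) \left(-8006\right) = \left(23 - 44\right) \left(-8006\right) = \left(-21\right) \left(-8006\right) = 168126$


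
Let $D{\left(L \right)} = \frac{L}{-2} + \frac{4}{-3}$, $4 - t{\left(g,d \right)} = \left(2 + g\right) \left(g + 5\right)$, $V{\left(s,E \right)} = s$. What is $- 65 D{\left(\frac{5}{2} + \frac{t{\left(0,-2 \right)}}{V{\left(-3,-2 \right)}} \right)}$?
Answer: $\frac{2795}{12} \approx 232.92$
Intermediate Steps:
$t{\left(g,d \right)} = 4 - \left(2 + g\right) \left(5 + g\right)$ ($t{\left(g,d \right)} = 4 - \left(2 + g\right) \left(g + 5\right) = 4 - \left(2 + g\right) \left(5 + g\right)$)
$D{\left(L \right)} = - \frac{4}{3} - \frac{L}{2}$ ($D{\left(L \right)} = L \left(- \frac{1}{2}\right) + 4 \left(- \frac{1}{3}\right) = - \frac{L}{2} - \frac{4}{3} = - \frac{4}{3} - \frac{L}{2}$)
$- 65 D{\left(\frac{5}{2} + \frac{t{\left(0,-2 \right)}}{V{\left(-3,-2 \right)}} \right)} = - 65 \left(- \frac{4}{3} - \frac{\frac{5}{2} + \frac{-6 - 0^{2} - 0}{-3}}{2}\right) = - 65 \left(- \frac{4}{3} - \frac{5 \cdot \frac{1}{2} + \left(-6 - 0 + 0\right) \left(- \frac{1}{3}\right)}{2}\right) = - 65 \left(- \frac{4}{3} - \frac{\frac{5}{2} + \left(-6 + 0 + 0\right) \left(- \frac{1}{3}\right)}{2}\right) = - 65 \left(- \frac{4}{3} - \frac{\frac{5}{2} - -2}{2}\right) = - 65 \left(- \frac{4}{3} - \frac{\frac{5}{2} + 2}{2}\right) = - 65 \left(- \frac{4}{3} - \frac{9}{4}\right) = \left(-65\right) \left(- \frac{43}{12}\right) = \frac{2795}{12}$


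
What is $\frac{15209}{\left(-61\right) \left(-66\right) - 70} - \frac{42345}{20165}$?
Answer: $\frac{27834533}{15954548} \approx 1.7446$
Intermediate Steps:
$\frac{15209}{\left(-61\right) \left(-66\right) - 70} - \frac{42345}{20165} = \frac{15209}{4026 - 70} - \frac{8469}{4033} = \frac{15209}{3956} - \frac{8469}{4033} = \frac{27834533}{15954548}$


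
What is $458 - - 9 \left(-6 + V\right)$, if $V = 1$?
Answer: $413$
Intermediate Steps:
$458 - - 9 \left(-6 + V\right) = 458 - - 9 \left(-6 + 1\right) = 458 - \left(-9\right) \left(-5\right) = 458 - 45 = 413$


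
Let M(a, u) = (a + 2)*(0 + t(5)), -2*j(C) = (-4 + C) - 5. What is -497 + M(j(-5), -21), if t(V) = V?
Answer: -452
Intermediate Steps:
j(C) = 9/2 - C/2 (j(C) = -((-4 + C) - 5)/2 = -(-9 + C)/2 = 9/2 - C/2)
M(a, u) = 10 + 5*a (M(a, u) = (a + 2)*(0 + 5) = (2 + a)*5 = 10 + 5*a)
-497 + M(j(-5), -21) = -497 + (10 + 5*(9/2 - ½*(-5))) = -497 + (10 + 5*(9/2 + 5/2)) = -497 + (10 + 5*7) = -497 + (10 + 35) = -497 + 45 = -452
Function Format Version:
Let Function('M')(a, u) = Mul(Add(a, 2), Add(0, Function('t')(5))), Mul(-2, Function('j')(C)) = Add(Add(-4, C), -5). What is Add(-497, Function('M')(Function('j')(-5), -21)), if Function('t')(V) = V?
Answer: -452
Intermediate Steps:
Function('j')(C) = Add(Rational(9, 2), Mul(Rational(-1, 2), C)) (Function('j')(C) = Mul(Rational(-1, 2), Add(Add(-4, C), -5)) = Mul(Rational(-1, 2), Add(-9, C)) = Add(Rational(9, 2), Mul(Rational(-1, 2), C)))
Function('M')(a, u) = Add(10, Mul(5, a)) (Function('M')(a, u) = Mul(Add(a, 2), Add(0, 5)) = Mul(Add(2, a), 5) = Add(10, Mul(5, a)))
Add(-497, Function('M')(Function('j')(-5), -21)) = Add(-497, Add(10, Mul(5, Add(Rational(9, 2), Mul(Rational(-1, 2), -5))))) = Add(-497, Add(10, Mul(5, Add(Rational(9, 2), Rational(5, 2))))) = Add(-497, Add(10, Mul(5, 7))) = Add(-497, Add(10, 35)) = Add(-497, 45) = -452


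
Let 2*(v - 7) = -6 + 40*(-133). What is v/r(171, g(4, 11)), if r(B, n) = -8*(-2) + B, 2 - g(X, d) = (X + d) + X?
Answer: -2656/187 ≈ -14.203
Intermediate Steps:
g(X, d) = 2 - d - 2*X (g(X, d) = 2 - ((X + d) + X) = 2 - (d + 2*X) = 2 + (-d - 2*X) = 2 - d - 2*X)
v = -2656 (v = 7 + (-6 + 40*(-133))/2 = 7 + (-6 - 5320)/2 = 7 + (½)*(-5326) = 7 - 2663 = -2656)
r(B, n) = 16 + B
v/r(171, g(4, 11)) = -2656/(16 + 171) = -2656/187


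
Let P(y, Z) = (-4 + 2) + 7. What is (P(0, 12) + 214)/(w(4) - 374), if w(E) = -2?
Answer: -219/376 ≈ -0.58245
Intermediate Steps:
P(y, Z) = 5 (P(y, Z) = -2 + 7 = 5)
(P(0, 12) + 214)/(w(4) - 374) = (5 + 214)/(-2 - 374) = 219/(-376) = 219*(-1/376) = -219/376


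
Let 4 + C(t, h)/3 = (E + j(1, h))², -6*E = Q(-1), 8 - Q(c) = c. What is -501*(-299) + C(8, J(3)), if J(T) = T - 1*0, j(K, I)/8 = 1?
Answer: 599655/4 ≈ 1.4991e+5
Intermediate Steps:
j(K, I) = 8 (j(K, I) = 8*1 = 8)
Q(c) = 8 - c
J(T) = T (J(T) = T + 0 = T)
E = -3/2 (E = -(8 - 1*(-1))/6 = -(8 + 1)/6 = -⅙*9 = -3/2 ≈ -1.5000)
C(t, h) = 459/4 (C(t, h) = -12 + 3*(-3/2 + 8)² = -12 + 3*(13/2)² = -12 + 3*(169/4) = -12 + 507/4 = 459/4)
-501*(-299) + C(8, J(3)) = -501*(-299) + 459/4 = 149799 + 459/4 = 599655/4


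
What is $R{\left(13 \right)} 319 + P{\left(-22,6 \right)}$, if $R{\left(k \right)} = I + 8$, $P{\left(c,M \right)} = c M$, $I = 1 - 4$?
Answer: $1463$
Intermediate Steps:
$I = -3$ ($I = 1 - 4 = -3$)
$P{\left(c,M \right)} = M c$
$R{\left(k \right)} = 5$ ($R{\left(k \right)} = -3 + 8 = 5$)
$R{\left(13 \right)} 319 + P{\left(-22,6 \right)} = 5 \cdot 319 + 6 \left(-22\right) = 1595 - 132 = 1463$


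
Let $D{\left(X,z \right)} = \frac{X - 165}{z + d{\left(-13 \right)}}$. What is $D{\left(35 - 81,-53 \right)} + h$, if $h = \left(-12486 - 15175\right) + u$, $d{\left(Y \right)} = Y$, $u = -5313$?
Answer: $- \frac{2176073}{66} \approx -32971.0$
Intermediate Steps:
$D{\left(X,z \right)} = \frac{-165 + X}{-13 + z}$ ($D{\left(X,z \right)} = \frac{X - 165}{z - 13} = \frac{-165 + X}{-13 + z}$)
$h = -32974$ ($h = \left(-12486 - 15175\right) - 5313 = -27661 - 5313 = -32974$)
$D{\left(35 - 81,-53 \right)} + h = \frac{-165 + \left(35 - 81\right)}{-13 - 53} - 32974 = \frac{-165 + \left(35 - 81\right)}{-66} - 32974 = - \frac{-165 - 46}{66} - 32974 = \left(- \frac{1}{66}\right) \left(-211\right) - 32974 = \frac{211}{66} - 32974 = - \frac{2176073}{66}$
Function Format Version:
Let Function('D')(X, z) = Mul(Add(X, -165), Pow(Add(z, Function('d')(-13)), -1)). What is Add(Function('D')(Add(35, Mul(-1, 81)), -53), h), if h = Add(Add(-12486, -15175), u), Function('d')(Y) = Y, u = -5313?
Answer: Rational(-2176073, 66) ≈ -32971.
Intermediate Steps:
Function('D')(X, z) = Mul(Pow(Add(-13, z), -1), Add(-165, X)) (Function('D')(X, z) = Mul(Add(X, -165), Pow(Add(z, -13), -1)) = Mul(Add(-165, X), Pow(Add(-13, z), -1)) = Mul(Pow(Add(-13, z), -1), Add(-165, X)))
h = -32974 (h = Add(Add(-12486, -15175), -5313) = Add(-27661, -5313) = -32974)
Add(Function('D')(Add(35, Mul(-1, 81)), -53), h) = Add(Mul(Pow(Add(-13, -53), -1), Add(-165, Add(35, Mul(-1, 81)))), -32974) = Add(Mul(Pow(-66, -1), Add(-165, Add(35, -81))), -32974) = Add(Mul(Rational(-1, 66), Add(-165, -46)), -32974) = Add(Mul(Rational(-1, 66), -211), -32974) = Add(Rational(211, 66), -32974) = Rational(-2176073, 66)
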